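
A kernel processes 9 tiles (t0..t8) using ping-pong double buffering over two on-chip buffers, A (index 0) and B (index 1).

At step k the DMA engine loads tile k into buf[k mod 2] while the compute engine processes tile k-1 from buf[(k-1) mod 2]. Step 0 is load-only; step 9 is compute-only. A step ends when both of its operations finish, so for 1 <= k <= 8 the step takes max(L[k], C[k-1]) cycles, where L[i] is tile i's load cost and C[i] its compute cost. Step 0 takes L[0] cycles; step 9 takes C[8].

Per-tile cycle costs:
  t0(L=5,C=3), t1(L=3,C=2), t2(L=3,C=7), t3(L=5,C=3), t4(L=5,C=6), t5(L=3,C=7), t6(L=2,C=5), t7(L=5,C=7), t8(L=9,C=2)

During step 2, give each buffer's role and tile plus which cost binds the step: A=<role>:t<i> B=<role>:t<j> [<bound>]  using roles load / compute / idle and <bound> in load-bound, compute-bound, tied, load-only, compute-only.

step 0: L[0]=5 → dur=5, Σ=5 | A=load:t0 B=idle [load-only]
step 1: L[1]=3 C[0]=3 → dur=3, Σ=8 | A=compute:t0 B=load:t1 [tied]
step 2: L[2]=3 C[1]=2 → dur=3, Σ=11 | A=load:t2 B=compute:t1 [load-bound]
step 3: L[3]=5 C[2]=7 → dur=7, Σ=18 | A=compute:t2 B=load:t3 [compute-bound]
step 4: L[4]=5 C[3]=3 → dur=5, Σ=23 | A=load:t4 B=compute:t3 [load-bound]
step 5: L[5]=3 C[4]=6 → dur=6, Σ=29 | A=compute:t4 B=load:t5 [compute-bound]
step 6: L[6]=2 C[5]=7 → dur=7, Σ=36 | A=load:t6 B=compute:t5 [compute-bound]
step 7: L[7]=5 C[6]=5 → dur=5, Σ=41 | A=compute:t6 B=load:t7 [tied]
step 8: L[8]=9 C[7]=7 → dur=9, Σ=50 | A=load:t8 B=compute:t7 [load-bound]
step 9: C[8]=2 → dur=2, Σ=52 | A=compute:t8 B=idle [compute-only]

step 2: A=load:t2 B=compute:t1 [load-bound]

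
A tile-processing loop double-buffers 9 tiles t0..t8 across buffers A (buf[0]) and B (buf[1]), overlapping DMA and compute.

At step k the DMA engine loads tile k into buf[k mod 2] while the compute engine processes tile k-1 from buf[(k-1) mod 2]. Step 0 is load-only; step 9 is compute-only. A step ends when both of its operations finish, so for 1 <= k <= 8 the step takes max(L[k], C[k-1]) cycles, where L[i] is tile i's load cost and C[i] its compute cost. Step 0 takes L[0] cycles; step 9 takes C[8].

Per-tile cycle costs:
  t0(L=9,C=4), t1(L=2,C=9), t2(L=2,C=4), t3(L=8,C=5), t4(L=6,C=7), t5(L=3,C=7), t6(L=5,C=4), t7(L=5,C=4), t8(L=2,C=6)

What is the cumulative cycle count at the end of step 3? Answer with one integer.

end_cycle[3] = 30

step 0: L[0]=9 → dur=9, Σ=9 | A=load:t0 B=idle [load-only]
step 1: L[1]=2 C[0]=4 → dur=4, Σ=13 | A=compute:t0 B=load:t1 [compute-bound]
step 2: L[2]=2 C[1]=9 → dur=9, Σ=22 | A=load:t2 B=compute:t1 [compute-bound]
step 3: L[3]=8 C[2]=4 → dur=8, Σ=30 | A=compute:t2 B=load:t3 [load-bound]
step 4: L[4]=6 C[3]=5 → dur=6, Σ=36 | A=load:t4 B=compute:t3 [load-bound]
step 5: L[5]=3 C[4]=7 → dur=7, Σ=43 | A=compute:t4 B=load:t5 [compute-bound]
step 6: L[6]=5 C[5]=7 → dur=7, Σ=50 | A=load:t6 B=compute:t5 [compute-bound]
step 7: L[7]=5 C[6]=4 → dur=5, Σ=55 | A=compute:t6 B=load:t7 [load-bound]
step 8: L[8]=2 C[7]=4 → dur=4, Σ=59 | A=load:t8 B=compute:t7 [compute-bound]
step 9: C[8]=6 → dur=6, Σ=65 | A=compute:t8 B=idle [compute-only]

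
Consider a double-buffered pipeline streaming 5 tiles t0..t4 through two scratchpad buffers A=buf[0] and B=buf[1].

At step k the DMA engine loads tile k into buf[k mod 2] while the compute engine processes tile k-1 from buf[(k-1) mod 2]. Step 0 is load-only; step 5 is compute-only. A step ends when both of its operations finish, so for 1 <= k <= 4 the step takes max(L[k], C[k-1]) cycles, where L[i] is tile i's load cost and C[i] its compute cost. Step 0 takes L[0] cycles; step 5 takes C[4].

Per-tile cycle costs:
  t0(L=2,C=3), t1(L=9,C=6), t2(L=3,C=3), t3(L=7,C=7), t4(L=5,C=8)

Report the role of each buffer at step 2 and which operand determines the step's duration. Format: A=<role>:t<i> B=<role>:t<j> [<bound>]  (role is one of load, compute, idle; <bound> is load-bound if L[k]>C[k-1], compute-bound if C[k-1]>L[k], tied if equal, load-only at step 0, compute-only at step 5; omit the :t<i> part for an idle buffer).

step 2: A=load:t2 B=compute:t1 [compute-bound]

k=0 load=t0/2c comp=- wait=2 total=2
k=1 load=t1/9c comp=t0/3c wait=9 total=11
k=2 load=t2/3c comp=t1/6c wait=6 total=17
k=3 load=t3/7c comp=t2/3c wait=7 total=24
k=4 load=t4/5c comp=t3/7c wait=7 total=31
k=5 load=- comp=t4/8c wait=8 total=39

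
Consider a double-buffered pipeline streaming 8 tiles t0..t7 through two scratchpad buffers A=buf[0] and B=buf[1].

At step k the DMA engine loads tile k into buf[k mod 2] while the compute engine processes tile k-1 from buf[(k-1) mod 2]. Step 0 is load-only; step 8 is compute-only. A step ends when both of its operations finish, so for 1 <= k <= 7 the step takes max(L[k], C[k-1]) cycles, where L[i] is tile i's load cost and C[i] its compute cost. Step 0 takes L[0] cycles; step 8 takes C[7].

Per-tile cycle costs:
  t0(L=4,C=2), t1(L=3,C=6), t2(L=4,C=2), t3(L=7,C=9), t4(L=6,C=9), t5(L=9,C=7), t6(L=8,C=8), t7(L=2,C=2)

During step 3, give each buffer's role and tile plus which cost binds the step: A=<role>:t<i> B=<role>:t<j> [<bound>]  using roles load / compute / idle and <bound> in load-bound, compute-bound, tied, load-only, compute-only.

step 3: A=compute:t2 B=load:t3 [load-bound]

k=0 load=t0/4c comp=- wait=4 total=4
k=1 load=t1/3c comp=t0/2c wait=3 total=7
k=2 load=t2/4c comp=t1/6c wait=6 total=13
k=3 load=t3/7c comp=t2/2c wait=7 total=20
k=4 load=t4/6c comp=t3/9c wait=9 total=29
k=5 load=t5/9c comp=t4/9c wait=9 total=38
k=6 load=t6/8c comp=t5/7c wait=8 total=46
k=7 load=t7/2c comp=t6/8c wait=8 total=54
k=8 load=- comp=t7/2c wait=2 total=56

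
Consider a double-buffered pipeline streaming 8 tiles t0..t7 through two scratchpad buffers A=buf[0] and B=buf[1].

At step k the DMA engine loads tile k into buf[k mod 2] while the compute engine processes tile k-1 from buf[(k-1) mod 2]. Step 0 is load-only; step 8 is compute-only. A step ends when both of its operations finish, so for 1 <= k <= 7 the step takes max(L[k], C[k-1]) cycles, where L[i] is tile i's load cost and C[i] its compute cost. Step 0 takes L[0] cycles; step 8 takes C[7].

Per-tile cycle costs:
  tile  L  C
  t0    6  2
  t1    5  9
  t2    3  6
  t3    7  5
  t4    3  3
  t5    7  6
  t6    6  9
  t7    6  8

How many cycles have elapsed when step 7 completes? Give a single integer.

end_cycle[7] = 54

k=0 load=t0/6c comp=- wait=6 total=6
k=1 load=t1/5c comp=t0/2c wait=5 total=11
k=2 load=t2/3c comp=t1/9c wait=9 total=20
k=3 load=t3/7c comp=t2/6c wait=7 total=27
k=4 load=t4/3c comp=t3/5c wait=5 total=32
k=5 load=t5/7c comp=t4/3c wait=7 total=39
k=6 load=t6/6c comp=t5/6c wait=6 total=45
k=7 load=t7/6c comp=t6/9c wait=9 total=54
k=8 load=- comp=t7/8c wait=8 total=62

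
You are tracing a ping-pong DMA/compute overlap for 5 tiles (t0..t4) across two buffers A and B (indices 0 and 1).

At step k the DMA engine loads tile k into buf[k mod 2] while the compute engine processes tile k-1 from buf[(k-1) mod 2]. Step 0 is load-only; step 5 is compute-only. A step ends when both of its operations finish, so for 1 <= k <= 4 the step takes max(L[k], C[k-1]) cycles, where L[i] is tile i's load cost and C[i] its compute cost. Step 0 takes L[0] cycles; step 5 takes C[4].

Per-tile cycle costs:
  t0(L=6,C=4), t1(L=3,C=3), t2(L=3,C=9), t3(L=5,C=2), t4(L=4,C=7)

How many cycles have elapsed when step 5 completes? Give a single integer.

[0] DMA t0→A (6c) ∥ CU idle ⇒ 6c, clock 6
[1] DMA t1→B (3c) ∥ CU A:t0 (4c) ⇒ 4c, clock 10
[2] DMA t2→A (3c) ∥ CU B:t1 (3c) ⇒ 3c, clock 13
[3] DMA t3→B (5c) ∥ CU A:t2 (9c) ⇒ 9c, clock 22
[4] DMA t4→A (4c) ∥ CU B:t3 (2c) ⇒ 4c, clock 26
[5] DMA idle ∥ CU A:t4 (7c) ⇒ 7c, clock 33

end_cycle[5] = 33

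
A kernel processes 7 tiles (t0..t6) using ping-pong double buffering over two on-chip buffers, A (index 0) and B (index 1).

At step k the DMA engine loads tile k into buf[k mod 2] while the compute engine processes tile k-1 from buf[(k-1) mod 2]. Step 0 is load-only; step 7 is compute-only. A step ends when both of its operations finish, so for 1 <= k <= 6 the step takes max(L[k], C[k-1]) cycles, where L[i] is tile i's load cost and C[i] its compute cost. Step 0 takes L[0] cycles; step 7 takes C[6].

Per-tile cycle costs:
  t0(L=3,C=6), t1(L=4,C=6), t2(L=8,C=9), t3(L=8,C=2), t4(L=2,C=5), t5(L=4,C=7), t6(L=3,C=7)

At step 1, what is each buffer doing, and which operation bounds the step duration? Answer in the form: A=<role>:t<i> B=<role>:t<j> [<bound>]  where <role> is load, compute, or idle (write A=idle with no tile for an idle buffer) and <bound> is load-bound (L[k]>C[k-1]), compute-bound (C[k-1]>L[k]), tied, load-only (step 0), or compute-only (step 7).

step 1: A=compute:t0 B=load:t1 [compute-bound]

  0. 3=3c; end=3; A:t0 B:-
  1. max(4,6)=6c; end=9; A:t0 B:t1
  2. max(8,6)=8c; end=17; A:t2 B:t1
  3. max(8,9)=9c; end=26; A:t2 B:t3
  4. max(2,2)=2c; end=28; A:t4 B:t3
  5. max(4,5)=5c; end=33; A:t4 B:t5
  6. max(3,7)=7c; end=40; A:t6 B:t5
  7. 7=7c; end=47; A:t6 B:t5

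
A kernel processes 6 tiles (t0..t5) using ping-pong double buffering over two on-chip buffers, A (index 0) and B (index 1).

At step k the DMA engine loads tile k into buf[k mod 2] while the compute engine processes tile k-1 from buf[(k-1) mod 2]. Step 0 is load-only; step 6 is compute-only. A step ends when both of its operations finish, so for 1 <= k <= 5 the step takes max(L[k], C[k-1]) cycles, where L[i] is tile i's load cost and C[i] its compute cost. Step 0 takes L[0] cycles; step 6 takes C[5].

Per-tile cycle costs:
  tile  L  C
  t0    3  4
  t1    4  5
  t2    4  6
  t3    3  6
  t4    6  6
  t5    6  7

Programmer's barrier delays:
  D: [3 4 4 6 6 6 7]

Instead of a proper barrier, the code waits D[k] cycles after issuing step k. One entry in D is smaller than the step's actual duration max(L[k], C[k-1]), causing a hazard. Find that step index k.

hazard at step 2

step 0: need L[0]=3 = 3; D[0]=3 ok
step 1: need max(L[1]=4,C[0]=4) = 4; D[1]=4 ok
step 2: need max(L[2]=4,C[1]=5) = 5; D[2]=4 SHORT
step 3: need max(L[3]=3,C[2]=6) = 6; D[3]=6 ok
step 4: need max(L[4]=6,C[3]=6) = 6; D[4]=6 ok
step 5: need max(L[5]=6,C[4]=6) = 6; D[5]=6 ok
step 6: need C[5]=7 = 7; D[6]=7 ok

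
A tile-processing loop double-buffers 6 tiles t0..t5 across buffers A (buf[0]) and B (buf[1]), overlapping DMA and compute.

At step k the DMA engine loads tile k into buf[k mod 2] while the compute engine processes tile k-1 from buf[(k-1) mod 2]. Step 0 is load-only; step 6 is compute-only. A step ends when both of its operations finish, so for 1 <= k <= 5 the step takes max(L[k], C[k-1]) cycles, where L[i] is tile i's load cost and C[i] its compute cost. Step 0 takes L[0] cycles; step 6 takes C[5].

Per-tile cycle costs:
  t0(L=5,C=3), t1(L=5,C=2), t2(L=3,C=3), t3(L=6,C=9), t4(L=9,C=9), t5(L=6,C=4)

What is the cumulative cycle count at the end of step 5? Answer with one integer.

step 0: L[0]=5 → dur=5, Σ=5 | A=load:t0 B=idle [load-only]
step 1: L[1]=5 C[0]=3 → dur=5, Σ=10 | A=compute:t0 B=load:t1 [load-bound]
step 2: L[2]=3 C[1]=2 → dur=3, Σ=13 | A=load:t2 B=compute:t1 [load-bound]
step 3: L[3]=6 C[2]=3 → dur=6, Σ=19 | A=compute:t2 B=load:t3 [load-bound]
step 4: L[4]=9 C[3]=9 → dur=9, Σ=28 | A=load:t4 B=compute:t3 [tied]
step 5: L[5]=6 C[4]=9 → dur=9, Σ=37 | A=compute:t4 B=load:t5 [compute-bound]
step 6: C[5]=4 → dur=4, Σ=41 | A=idle B=compute:t5 [compute-only]

end_cycle[5] = 37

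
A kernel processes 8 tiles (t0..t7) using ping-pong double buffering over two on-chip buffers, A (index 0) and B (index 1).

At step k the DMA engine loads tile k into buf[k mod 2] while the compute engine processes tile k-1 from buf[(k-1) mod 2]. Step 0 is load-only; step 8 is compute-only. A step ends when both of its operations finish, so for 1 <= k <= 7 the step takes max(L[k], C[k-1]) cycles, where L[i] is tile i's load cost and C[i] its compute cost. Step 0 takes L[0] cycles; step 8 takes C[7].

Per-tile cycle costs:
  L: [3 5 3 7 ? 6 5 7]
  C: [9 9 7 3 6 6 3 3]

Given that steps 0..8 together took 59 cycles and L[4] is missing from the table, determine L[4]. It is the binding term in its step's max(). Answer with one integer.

L[4] = 9

step 0 → dur = L[0]=3 = 3
step 1 → dur = max(L[1]=5, C[0]=9) = 9
step 2 → dur = max(L[2]=3, C[1]=9) = 9
step 3 → dur = max(L[3]=7, C[2]=7) = 7
step 4 → dur = max(L[4]=?, C[3]=3) = L[4]  (unknown; binding)
step 5 → dur = max(L[5]=6, C[4]=6) = 6
step 6 → dur = max(L[6]=5, C[5]=6) = 6
step 7 → dur = max(L[7]=7, C[6]=3) = 7
step 8 → dur = C[7]=3 = 3
sum of known step durations = 50
dur[4] = total - known = 59 - 50 = 9
L[4] is the binding max in step 4, so L[4] = dur[4] = 9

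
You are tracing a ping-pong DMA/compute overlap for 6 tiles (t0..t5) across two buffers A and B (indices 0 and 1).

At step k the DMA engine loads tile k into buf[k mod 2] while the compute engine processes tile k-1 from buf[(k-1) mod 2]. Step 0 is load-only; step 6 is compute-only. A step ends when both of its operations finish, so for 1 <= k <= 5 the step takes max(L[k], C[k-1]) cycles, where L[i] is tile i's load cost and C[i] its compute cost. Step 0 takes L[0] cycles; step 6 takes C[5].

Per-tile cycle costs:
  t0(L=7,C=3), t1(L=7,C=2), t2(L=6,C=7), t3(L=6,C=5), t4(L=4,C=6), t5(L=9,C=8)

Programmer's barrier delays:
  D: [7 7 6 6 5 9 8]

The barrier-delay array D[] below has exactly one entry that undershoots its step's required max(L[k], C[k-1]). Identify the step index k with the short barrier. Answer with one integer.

hazard at step 3

k=0 barrier L[0]=7→7c, D[0]=7 ok
k=1 barrier max(L[1]=7,C[0]=3)→7c, D[1]=7 ok
k=2 barrier max(L[2]=6,C[1]=2)→6c, D[2]=6 ok
k=3 barrier max(L[3]=6,C[2]=7)→7c, D[3]=6 SHORT
k=4 barrier max(L[4]=4,C[3]=5)→5c, D[4]=5 ok
k=5 barrier max(L[5]=9,C[4]=6)→9c, D[5]=9 ok
k=6 barrier C[5]=8→8c, D[6]=8 ok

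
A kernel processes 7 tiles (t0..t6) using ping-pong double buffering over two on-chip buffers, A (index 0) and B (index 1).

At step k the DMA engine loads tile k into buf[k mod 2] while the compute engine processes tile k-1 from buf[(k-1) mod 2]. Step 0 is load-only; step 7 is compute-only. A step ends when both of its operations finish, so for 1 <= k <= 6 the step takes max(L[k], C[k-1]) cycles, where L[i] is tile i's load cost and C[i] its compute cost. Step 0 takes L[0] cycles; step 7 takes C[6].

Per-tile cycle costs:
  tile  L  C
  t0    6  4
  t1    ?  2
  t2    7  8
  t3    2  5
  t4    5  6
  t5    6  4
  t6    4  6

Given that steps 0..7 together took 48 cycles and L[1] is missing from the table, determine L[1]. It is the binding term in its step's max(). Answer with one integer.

L[1] = 6

step 0 → dur = L[0]=6 = 6
step 1 → dur = max(L[1]=?, C[0]=4) = L[1]  (unknown; binding)
step 2 → dur = max(L[2]=7, C[1]=2) = 7
step 3 → dur = max(L[3]=2, C[2]=8) = 8
step 4 → dur = max(L[4]=5, C[3]=5) = 5
step 5 → dur = max(L[5]=6, C[4]=6) = 6
step 6 → dur = max(L[6]=4, C[5]=4) = 4
step 7 → dur = C[6]=6 = 6
sum of known step durations = 42
dur[1] = total - known = 48 - 42 = 6
L[1] is the binding max in step 1, so L[1] = dur[1] = 6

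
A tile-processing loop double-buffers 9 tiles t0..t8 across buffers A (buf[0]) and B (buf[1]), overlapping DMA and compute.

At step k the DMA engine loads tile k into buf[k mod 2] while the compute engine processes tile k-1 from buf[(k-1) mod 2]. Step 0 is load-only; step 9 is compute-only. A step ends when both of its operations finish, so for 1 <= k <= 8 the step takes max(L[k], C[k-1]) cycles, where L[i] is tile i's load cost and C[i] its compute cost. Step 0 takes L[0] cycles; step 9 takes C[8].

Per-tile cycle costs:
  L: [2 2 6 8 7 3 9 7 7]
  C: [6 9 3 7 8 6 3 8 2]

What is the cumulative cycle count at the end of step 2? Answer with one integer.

[0] DMA t0→A (2c) ∥ CU idle ⇒ 2c, clock 2
[1] DMA t1→B (2c) ∥ CU A:t0 (6c) ⇒ 6c, clock 8
[2] DMA t2→A (6c) ∥ CU B:t1 (9c) ⇒ 9c, clock 17
[3] DMA t3→B (8c) ∥ CU A:t2 (3c) ⇒ 8c, clock 25
[4] DMA t4→A (7c) ∥ CU B:t3 (7c) ⇒ 7c, clock 32
[5] DMA t5→B (3c) ∥ CU A:t4 (8c) ⇒ 8c, clock 40
[6] DMA t6→A (9c) ∥ CU B:t5 (6c) ⇒ 9c, clock 49
[7] DMA t7→B (7c) ∥ CU A:t6 (3c) ⇒ 7c, clock 56
[8] DMA t8→A (7c) ∥ CU B:t7 (8c) ⇒ 8c, clock 64
[9] DMA idle ∥ CU A:t8 (2c) ⇒ 2c, clock 66

end_cycle[2] = 17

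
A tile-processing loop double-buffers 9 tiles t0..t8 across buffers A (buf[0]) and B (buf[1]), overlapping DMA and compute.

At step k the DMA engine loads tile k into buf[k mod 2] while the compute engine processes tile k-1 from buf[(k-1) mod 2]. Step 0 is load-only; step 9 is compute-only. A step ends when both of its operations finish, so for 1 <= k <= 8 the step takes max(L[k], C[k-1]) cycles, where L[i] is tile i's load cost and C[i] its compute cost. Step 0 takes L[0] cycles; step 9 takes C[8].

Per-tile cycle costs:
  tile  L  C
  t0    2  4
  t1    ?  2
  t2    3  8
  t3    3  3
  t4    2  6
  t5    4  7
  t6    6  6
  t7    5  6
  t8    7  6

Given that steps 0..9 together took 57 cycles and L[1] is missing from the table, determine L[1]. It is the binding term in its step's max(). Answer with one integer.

L[1] = 9

step 0: dur = L[0]=2 = 2
step 1: dur = max(L[1]=?, C[0]=4) = L[1]  (unknown; binding)
step 2: dur = max(L[2]=3, C[1]=2) = 3
step 3: dur = max(L[3]=3, C[2]=8) = 8
step 4: dur = max(L[4]=2, C[3]=3) = 3
step 5: dur = max(L[5]=4, C[4]=6) = 6
step 6: dur = max(L[6]=6, C[5]=7) = 7
step 7: dur = max(L[7]=5, C[6]=6) = 6
step 8: dur = max(L[8]=7, C[7]=6) = 7
step 9: dur = C[8]=6 = 6
sum of known step durations = 48
dur[1] = total - known = 57 - 48 = 9
L[1] is the binding max in step 1, so L[1] = dur[1] = 9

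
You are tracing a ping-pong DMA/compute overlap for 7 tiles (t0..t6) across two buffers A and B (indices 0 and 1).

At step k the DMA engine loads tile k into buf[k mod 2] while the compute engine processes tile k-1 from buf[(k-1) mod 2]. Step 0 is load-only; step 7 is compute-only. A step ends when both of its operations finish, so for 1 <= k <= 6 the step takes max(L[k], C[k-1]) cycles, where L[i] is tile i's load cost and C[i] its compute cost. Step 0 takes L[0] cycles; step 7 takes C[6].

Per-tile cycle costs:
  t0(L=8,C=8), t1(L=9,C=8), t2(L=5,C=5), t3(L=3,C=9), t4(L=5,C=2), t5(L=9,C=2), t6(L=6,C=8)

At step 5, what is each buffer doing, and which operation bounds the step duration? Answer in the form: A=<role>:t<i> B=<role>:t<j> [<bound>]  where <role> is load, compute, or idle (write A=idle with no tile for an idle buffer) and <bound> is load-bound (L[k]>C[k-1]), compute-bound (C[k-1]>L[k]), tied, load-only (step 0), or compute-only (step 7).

step 5: A=compute:t4 B=load:t5 [load-bound]

step 0: L[0]=8 → dur=8, Σ=8 | A=load:t0 B=idle [load-only]
step 1: L[1]=9 C[0]=8 → dur=9, Σ=17 | A=compute:t0 B=load:t1 [load-bound]
step 2: L[2]=5 C[1]=8 → dur=8, Σ=25 | A=load:t2 B=compute:t1 [compute-bound]
step 3: L[3]=3 C[2]=5 → dur=5, Σ=30 | A=compute:t2 B=load:t3 [compute-bound]
step 4: L[4]=5 C[3]=9 → dur=9, Σ=39 | A=load:t4 B=compute:t3 [compute-bound]
step 5: L[5]=9 C[4]=2 → dur=9, Σ=48 | A=compute:t4 B=load:t5 [load-bound]
step 6: L[6]=6 C[5]=2 → dur=6, Σ=54 | A=load:t6 B=compute:t5 [load-bound]
step 7: C[6]=8 → dur=8, Σ=62 | A=compute:t6 B=idle [compute-only]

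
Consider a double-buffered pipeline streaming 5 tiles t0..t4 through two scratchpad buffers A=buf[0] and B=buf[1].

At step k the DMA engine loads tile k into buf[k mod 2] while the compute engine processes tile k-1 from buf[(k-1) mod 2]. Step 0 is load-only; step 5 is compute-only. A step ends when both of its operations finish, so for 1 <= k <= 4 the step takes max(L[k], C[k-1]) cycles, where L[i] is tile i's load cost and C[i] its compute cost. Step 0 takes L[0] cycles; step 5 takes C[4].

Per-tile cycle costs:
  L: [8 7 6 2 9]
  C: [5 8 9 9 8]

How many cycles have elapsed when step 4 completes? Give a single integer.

k=0 load=t0/8c comp=- wait=8 total=8
k=1 load=t1/7c comp=t0/5c wait=7 total=15
k=2 load=t2/6c comp=t1/8c wait=8 total=23
k=3 load=t3/2c comp=t2/9c wait=9 total=32
k=4 load=t4/9c comp=t3/9c wait=9 total=41
k=5 load=- comp=t4/8c wait=8 total=49

end_cycle[4] = 41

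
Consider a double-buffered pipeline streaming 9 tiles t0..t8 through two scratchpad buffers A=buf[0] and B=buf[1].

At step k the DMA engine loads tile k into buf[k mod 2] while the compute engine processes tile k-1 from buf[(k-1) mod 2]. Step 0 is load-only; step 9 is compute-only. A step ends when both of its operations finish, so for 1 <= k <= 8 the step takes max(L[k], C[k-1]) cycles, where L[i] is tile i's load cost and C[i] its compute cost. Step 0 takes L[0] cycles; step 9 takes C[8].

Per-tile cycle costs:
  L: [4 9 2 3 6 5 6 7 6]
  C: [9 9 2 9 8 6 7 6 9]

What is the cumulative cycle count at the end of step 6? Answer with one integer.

end_cycle[6] = 48

  0. 4=4c; end=4; A:t0 B:-
  1. max(9,9)=9c; end=13; A:t0 B:t1
  2. max(2,9)=9c; end=22; A:t2 B:t1
  3. max(3,2)=3c; end=25; A:t2 B:t3
  4. max(6,9)=9c; end=34; A:t4 B:t3
  5. max(5,8)=8c; end=42; A:t4 B:t5
  6. max(6,6)=6c; end=48; A:t6 B:t5
  7. max(7,7)=7c; end=55; A:t6 B:t7
  8. max(6,6)=6c; end=61; A:t8 B:t7
  9. 9=9c; end=70; A:t8 B:t7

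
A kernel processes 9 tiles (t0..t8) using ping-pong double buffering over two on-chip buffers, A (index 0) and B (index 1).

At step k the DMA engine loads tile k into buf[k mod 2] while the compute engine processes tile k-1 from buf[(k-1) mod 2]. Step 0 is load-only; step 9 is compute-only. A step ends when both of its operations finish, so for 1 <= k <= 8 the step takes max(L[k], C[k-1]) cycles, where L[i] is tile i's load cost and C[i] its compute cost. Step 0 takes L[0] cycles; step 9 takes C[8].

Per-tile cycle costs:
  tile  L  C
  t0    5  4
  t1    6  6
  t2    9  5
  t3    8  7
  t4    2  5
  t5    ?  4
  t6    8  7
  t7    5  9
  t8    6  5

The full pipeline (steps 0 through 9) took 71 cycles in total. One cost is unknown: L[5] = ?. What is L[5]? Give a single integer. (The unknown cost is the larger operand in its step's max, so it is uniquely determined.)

L[5] = 7

step 0 = dur = L[0]=5 = 5
step 1 = dur = max(L[1]=6, C[0]=4) = 6
step 2 = dur = max(L[2]=9, C[1]=6) = 9
step 3 = dur = max(L[3]=8, C[2]=5) = 8
step 4 = dur = max(L[4]=2, C[3]=7) = 7
step 5 = dur = max(L[5]=?, C[4]=5) = L[5]  (unknown; binding)
step 6 = dur = max(L[6]=8, C[5]=4) = 8
step 7 = dur = max(L[7]=5, C[6]=7) = 7
step 8 = dur = max(L[8]=6, C[7]=9) = 9
step 9 = dur = C[8]=5 = 5
sum of known step durations = 64
dur[5] = total - known = 71 - 64 = 7
L[5] is the binding max in step 5, so L[5] = dur[5] = 7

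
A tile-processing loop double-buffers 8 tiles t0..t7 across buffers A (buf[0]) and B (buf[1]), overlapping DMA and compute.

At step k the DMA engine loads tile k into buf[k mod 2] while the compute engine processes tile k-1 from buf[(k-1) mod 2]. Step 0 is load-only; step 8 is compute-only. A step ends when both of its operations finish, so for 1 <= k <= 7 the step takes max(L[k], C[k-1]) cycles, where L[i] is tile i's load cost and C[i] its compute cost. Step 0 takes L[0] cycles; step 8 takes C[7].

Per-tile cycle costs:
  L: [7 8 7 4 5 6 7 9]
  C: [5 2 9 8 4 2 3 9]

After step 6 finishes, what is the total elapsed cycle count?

step 0: L[0]=7 → dur=7, Σ=7 | A=load:t0 B=idle [load-only]
step 1: L[1]=8 C[0]=5 → dur=8, Σ=15 | A=compute:t0 B=load:t1 [load-bound]
step 2: L[2]=7 C[1]=2 → dur=7, Σ=22 | A=load:t2 B=compute:t1 [load-bound]
step 3: L[3]=4 C[2]=9 → dur=9, Σ=31 | A=compute:t2 B=load:t3 [compute-bound]
step 4: L[4]=5 C[3]=8 → dur=8, Σ=39 | A=load:t4 B=compute:t3 [compute-bound]
step 5: L[5]=6 C[4]=4 → dur=6, Σ=45 | A=compute:t4 B=load:t5 [load-bound]
step 6: L[6]=7 C[5]=2 → dur=7, Σ=52 | A=load:t6 B=compute:t5 [load-bound]
step 7: L[7]=9 C[6]=3 → dur=9, Σ=61 | A=compute:t6 B=load:t7 [load-bound]
step 8: C[7]=9 → dur=9, Σ=70 | A=idle B=compute:t7 [compute-only]

end_cycle[6] = 52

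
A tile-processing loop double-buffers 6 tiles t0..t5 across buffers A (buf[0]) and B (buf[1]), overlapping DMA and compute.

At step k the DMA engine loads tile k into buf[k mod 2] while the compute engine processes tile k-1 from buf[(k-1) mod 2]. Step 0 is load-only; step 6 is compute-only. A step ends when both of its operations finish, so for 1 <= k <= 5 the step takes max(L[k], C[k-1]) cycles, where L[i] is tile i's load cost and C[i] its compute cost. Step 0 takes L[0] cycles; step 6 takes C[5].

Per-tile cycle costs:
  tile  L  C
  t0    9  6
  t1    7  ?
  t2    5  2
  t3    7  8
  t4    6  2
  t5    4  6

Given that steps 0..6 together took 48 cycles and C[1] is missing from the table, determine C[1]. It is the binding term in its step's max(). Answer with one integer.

step 0 → dur = L[0]=9 = 9
step 1 → dur = max(L[1]=7, C[0]=6) = 7
step 2 → dur = max(L[2]=5, C[1]=?) = C[1]  (unknown; binding)
step 3 → dur = max(L[3]=7, C[2]=2) = 7
step 4 → dur = max(L[4]=6, C[3]=8) = 8
step 5 → dur = max(L[5]=4, C[4]=2) = 4
step 6 → dur = C[5]=6 = 6
sum of known step durations = 41
dur[2] = total - known = 48 - 41 = 7
C[1] is the binding max in step 2, so C[1] = dur[2] = 7

C[1] = 7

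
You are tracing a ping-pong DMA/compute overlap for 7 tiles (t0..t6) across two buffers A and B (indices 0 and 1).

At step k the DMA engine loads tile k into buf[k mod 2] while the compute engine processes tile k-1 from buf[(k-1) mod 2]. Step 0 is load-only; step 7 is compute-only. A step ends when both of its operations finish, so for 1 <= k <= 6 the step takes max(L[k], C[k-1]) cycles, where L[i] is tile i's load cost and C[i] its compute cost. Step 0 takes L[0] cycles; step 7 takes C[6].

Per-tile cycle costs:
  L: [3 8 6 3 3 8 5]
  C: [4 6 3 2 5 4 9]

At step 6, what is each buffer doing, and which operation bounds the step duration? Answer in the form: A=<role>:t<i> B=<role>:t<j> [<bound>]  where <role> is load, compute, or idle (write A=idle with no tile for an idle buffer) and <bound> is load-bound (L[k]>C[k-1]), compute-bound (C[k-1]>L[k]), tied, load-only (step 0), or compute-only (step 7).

  0. 3=3c; end=3; A:t0 B:-
  1. max(8,4)=8c; end=11; A:t0 B:t1
  2. max(6,6)=6c; end=17; A:t2 B:t1
  3. max(3,3)=3c; end=20; A:t2 B:t3
  4. max(3,2)=3c; end=23; A:t4 B:t3
  5. max(8,5)=8c; end=31; A:t4 B:t5
  6. max(5,4)=5c; end=36; A:t6 B:t5
  7. 9=9c; end=45; A:t6 B:t5

step 6: A=load:t6 B=compute:t5 [load-bound]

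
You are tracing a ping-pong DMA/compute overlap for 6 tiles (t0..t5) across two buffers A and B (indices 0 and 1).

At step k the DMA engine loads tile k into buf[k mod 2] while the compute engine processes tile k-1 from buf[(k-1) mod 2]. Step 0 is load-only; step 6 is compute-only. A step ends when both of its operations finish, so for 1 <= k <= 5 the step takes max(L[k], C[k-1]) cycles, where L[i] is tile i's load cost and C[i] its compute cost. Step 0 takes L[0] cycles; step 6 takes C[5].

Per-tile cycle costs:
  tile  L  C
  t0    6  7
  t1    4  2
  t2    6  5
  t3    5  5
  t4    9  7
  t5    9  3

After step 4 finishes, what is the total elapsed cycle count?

end_cycle[4] = 33

[0] DMA t0→A (6c) ∥ CU idle ⇒ 6c, clock 6
[1] DMA t1→B (4c) ∥ CU A:t0 (7c) ⇒ 7c, clock 13
[2] DMA t2→A (6c) ∥ CU B:t1 (2c) ⇒ 6c, clock 19
[3] DMA t3→B (5c) ∥ CU A:t2 (5c) ⇒ 5c, clock 24
[4] DMA t4→A (9c) ∥ CU B:t3 (5c) ⇒ 9c, clock 33
[5] DMA t5→B (9c) ∥ CU A:t4 (7c) ⇒ 9c, clock 42
[6] DMA idle ∥ CU B:t5 (3c) ⇒ 3c, clock 45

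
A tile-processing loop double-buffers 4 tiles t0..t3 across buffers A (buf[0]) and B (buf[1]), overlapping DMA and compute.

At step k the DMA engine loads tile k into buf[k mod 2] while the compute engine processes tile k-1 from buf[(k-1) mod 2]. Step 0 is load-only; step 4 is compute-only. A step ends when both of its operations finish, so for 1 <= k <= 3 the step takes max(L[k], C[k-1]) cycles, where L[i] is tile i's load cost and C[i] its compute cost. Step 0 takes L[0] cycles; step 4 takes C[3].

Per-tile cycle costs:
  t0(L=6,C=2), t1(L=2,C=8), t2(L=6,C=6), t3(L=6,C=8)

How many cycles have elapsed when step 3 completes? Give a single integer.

end_cycle[3] = 22

step 0: L[0]=6 → dur=6, Σ=6 | A=load:t0 B=idle [load-only]
step 1: L[1]=2 C[0]=2 → dur=2, Σ=8 | A=compute:t0 B=load:t1 [tied]
step 2: L[2]=6 C[1]=8 → dur=8, Σ=16 | A=load:t2 B=compute:t1 [compute-bound]
step 3: L[3]=6 C[2]=6 → dur=6, Σ=22 | A=compute:t2 B=load:t3 [tied]
step 4: C[3]=8 → dur=8, Σ=30 | A=idle B=compute:t3 [compute-only]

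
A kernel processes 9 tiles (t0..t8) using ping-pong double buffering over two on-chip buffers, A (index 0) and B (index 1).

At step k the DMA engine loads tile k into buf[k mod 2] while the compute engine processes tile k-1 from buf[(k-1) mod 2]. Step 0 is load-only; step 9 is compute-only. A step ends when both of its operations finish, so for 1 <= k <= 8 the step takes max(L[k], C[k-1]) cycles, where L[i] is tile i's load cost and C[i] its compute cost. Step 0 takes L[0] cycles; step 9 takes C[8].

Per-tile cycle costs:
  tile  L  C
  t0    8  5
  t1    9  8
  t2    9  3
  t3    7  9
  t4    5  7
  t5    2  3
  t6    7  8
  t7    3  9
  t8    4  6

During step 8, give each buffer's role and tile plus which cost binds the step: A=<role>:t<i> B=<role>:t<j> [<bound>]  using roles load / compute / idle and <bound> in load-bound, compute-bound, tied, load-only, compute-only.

[0] DMA t0→A (8c) ∥ CU idle ⇒ 8c, clock 8
[1] DMA t1→B (9c) ∥ CU A:t0 (5c) ⇒ 9c, clock 17
[2] DMA t2→A (9c) ∥ CU B:t1 (8c) ⇒ 9c, clock 26
[3] DMA t3→B (7c) ∥ CU A:t2 (3c) ⇒ 7c, clock 33
[4] DMA t4→A (5c) ∥ CU B:t3 (9c) ⇒ 9c, clock 42
[5] DMA t5→B (2c) ∥ CU A:t4 (7c) ⇒ 7c, clock 49
[6] DMA t6→A (7c) ∥ CU B:t5 (3c) ⇒ 7c, clock 56
[7] DMA t7→B (3c) ∥ CU A:t6 (8c) ⇒ 8c, clock 64
[8] DMA t8→A (4c) ∥ CU B:t7 (9c) ⇒ 9c, clock 73
[9] DMA idle ∥ CU A:t8 (6c) ⇒ 6c, clock 79

step 8: A=load:t8 B=compute:t7 [compute-bound]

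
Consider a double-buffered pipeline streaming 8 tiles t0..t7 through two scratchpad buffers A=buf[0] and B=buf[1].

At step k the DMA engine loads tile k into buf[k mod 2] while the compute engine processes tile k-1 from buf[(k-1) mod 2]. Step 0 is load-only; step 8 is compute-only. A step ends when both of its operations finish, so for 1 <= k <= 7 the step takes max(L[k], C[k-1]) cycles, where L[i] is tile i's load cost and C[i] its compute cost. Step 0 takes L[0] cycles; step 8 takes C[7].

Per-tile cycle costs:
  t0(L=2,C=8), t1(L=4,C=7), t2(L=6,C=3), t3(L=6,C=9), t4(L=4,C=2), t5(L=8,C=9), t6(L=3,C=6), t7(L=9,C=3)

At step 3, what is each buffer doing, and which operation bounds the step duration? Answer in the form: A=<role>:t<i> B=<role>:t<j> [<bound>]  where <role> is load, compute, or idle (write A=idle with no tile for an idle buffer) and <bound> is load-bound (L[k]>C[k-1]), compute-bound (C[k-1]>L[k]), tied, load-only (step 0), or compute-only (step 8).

step 3: A=compute:t2 B=load:t3 [load-bound]

k=0 load=t0/2c comp=- wait=2 total=2
k=1 load=t1/4c comp=t0/8c wait=8 total=10
k=2 load=t2/6c comp=t1/7c wait=7 total=17
k=3 load=t3/6c comp=t2/3c wait=6 total=23
k=4 load=t4/4c comp=t3/9c wait=9 total=32
k=5 load=t5/8c comp=t4/2c wait=8 total=40
k=6 load=t6/3c comp=t5/9c wait=9 total=49
k=7 load=t7/9c comp=t6/6c wait=9 total=58
k=8 load=- comp=t7/3c wait=3 total=61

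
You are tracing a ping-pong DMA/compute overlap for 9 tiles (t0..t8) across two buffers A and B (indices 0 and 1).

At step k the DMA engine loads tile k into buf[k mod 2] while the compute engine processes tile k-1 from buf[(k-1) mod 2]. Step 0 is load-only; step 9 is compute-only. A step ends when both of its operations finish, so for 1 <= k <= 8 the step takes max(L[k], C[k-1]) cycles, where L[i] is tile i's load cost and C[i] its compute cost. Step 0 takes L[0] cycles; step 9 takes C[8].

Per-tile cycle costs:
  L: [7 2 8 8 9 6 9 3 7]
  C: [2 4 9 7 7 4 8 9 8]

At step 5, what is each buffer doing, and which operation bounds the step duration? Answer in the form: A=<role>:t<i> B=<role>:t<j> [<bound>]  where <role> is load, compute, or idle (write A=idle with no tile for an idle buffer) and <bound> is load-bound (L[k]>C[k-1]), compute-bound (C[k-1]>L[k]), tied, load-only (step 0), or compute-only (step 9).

[0] DMA t0→A (7c) ∥ CU idle ⇒ 7c, clock 7
[1] DMA t1→B (2c) ∥ CU A:t0 (2c) ⇒ 2c, clock 9
[2] DMA t2→A (8c) ∥ CU B:t1 (4c) ⇒ 8c, clock 17
[3] DMA t3→B (8c) ∥ CU A:t2 (9c) ⇒ 9c, clock 26
[4] DMA t4→A (9c) ∥ CU B:t3 (7c) ⇒ 9c, clock 35
[5] DMA t5→B (6c) ∥ CU A:t4 (7c) ⇒ 7c, clock 42
[6] DMA t6→A (9c) ∥ CU B:t5 (4c) ⇒ 9c, clock 51
[7] DMA t7→B (3c) ∥ CU A:t6 (8c) ⇒ 8c, clock 59
[8] DMA t8→A (7c) ∥ CU B:t7 (9c) ⇒ 9c, clock 68
[9] DMA idle ∥ CU A:t8 (8c) ⇒ 8c, clock 76

step 5: A=compute:t4 B=load:t5 [compute-bound]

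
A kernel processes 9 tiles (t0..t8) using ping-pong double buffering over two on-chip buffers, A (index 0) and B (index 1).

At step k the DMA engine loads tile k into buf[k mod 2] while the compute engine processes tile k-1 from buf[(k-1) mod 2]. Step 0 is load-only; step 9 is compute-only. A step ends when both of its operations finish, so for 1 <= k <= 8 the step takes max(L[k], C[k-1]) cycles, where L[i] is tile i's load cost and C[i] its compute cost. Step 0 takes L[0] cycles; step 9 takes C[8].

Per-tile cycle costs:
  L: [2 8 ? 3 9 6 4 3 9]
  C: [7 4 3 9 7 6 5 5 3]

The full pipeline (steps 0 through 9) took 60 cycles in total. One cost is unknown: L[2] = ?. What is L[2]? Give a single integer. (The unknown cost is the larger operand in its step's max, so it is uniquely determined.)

step 0 → dur = L[0]=2 = 2
step 1 → dur = max(L[1]=8, C[0]=7) = 8
step 2 → dur = max(L[2]=?, C[1]=4) = L[2]  (unknown; binding)
step 3 → dur = max(L[3]=3, C[2]=3) = 3
step 4 → dur = max(L[4]=9, C[3]=9) = 9
step 5 → dur = max(L[5]=6, C[4]=7) = 7
step 6 → dur = max(L[6]=4, C[5]=6) = 6
step 7 → dur = max(L[7]=3, C[6]=5) = 5
step 8 → dur = max(L[8]=9, C[7]=5) = 9
step 9 → dur = C[8]=3 = 3
sum of known step durations = 52
dur[2] = total - known = 60 - 52 = 8
L[2] is the binding max in step 2, so L[2] = dur[2] = 8

L[2] = 8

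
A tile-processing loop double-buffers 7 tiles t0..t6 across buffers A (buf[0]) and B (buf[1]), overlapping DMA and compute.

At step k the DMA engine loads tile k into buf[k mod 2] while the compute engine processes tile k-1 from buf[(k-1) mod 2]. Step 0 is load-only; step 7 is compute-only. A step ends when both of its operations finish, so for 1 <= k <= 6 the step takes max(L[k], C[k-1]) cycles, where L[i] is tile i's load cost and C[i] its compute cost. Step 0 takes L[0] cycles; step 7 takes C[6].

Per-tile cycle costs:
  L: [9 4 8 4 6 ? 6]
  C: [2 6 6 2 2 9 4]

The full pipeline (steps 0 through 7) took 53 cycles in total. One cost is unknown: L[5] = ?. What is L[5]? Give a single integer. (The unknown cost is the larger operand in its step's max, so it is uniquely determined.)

step 0 → dur = L[0]=9 = 9
step 1 → dur = max(L[1]=4, C[0]=2) = 4
step 2 → dur = max(L[2]=8, C[1]=6) = 8
step 3 → dur = max(L[3]=4, C[2]=6) = 6
step 4 → dur = max(L[4]=6, C[3]=2) = 6
step 5 → dur = max(L[5]=?, C[4]=2) = L[5]  (unknown; binding)
step 6 → dur = max(L[6]=6, C[5]=9) = 9
step 7 → dur = C[6]=4 = 4
sum of known step durations = 46
dur[5] = total - known = 53 - 46 = 7
L[5] is the binding max in step 5, so L[5] = dur[5] = 7

L[5] = 7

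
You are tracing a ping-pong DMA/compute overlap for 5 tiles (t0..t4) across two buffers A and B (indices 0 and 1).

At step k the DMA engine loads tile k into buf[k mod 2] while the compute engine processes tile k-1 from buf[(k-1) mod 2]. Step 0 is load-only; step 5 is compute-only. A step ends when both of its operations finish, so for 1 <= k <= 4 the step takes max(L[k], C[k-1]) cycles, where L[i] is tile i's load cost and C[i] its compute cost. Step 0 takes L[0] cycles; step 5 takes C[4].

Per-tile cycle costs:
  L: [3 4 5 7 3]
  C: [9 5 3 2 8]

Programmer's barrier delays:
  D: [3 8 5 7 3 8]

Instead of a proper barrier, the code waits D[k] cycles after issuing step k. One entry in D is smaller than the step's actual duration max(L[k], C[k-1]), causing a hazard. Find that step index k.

k=0 barrier L[0]=3→3c, D[0]=3 ok
k=1 barrier max(L[1]=4,C[0]=9)→9c, D[1]=8 SHORT
k=2 barrier max(L[2]=5,C[1]=5)→5c, D[2]=5 ok
k=3 barrier max(L[3]=7,C[2]=3)→7c, D[3]=7 ok
k=4 barrier max(L[4]=3,C[3]=2)→3c, D[4]=3 ok
k=5 barrier C[4]=8→8c, D[5]=8 ok

hazard at step 1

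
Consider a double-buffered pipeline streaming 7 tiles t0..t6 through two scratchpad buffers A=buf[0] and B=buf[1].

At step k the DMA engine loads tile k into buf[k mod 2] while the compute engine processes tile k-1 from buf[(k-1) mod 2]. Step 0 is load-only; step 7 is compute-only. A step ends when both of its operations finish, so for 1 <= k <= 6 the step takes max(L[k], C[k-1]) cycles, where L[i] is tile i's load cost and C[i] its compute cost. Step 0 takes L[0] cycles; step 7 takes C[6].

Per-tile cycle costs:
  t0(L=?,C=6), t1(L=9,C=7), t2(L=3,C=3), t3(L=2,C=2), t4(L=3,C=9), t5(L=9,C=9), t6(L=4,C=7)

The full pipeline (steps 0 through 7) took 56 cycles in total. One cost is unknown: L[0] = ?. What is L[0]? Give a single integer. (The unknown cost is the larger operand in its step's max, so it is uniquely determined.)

step 0 | dur = L[0]=? = L[0]  (unknown; binding)
step 1 | dur = max(L[1]=9, C[0]=6) = 9
step 2 | dur = max(L[2]=3, C[1]=7) = 7
step 3 | dur = max(L[3]=2, C[2]=3) = 3
step 4 | dur = max(L[4]=3, C[3]=2) = 3
step 5 | dur = max(L[5]=9, C[4]=9) = 9
step 6 | dur = max(L[6]=4, C[5]=9) = 9
step 7 | dur = C[6]=7 = 7
sum of known step durations = 47
dur[0] = total - known = 56 - 47 = 9
L[0] is the binding max in step 0, so L[0] = dur[0] = 9

L[0] = 9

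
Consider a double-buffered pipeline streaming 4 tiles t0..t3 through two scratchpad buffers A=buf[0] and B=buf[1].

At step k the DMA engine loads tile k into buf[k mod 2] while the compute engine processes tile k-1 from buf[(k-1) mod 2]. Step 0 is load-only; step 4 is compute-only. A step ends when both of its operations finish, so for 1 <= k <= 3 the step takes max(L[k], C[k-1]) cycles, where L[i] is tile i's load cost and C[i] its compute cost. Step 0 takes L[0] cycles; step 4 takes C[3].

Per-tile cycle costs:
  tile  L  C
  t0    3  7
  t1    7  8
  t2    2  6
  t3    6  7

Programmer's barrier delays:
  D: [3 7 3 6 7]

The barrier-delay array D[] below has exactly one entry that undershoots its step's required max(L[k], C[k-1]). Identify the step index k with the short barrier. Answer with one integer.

k=0 barrier L[0]=3→3c, D[0]=3 ok
k=1 barrier max(L[1]=7,C[0]=7)→7c, D[1]=7 ok
k=2 barrier max(L[2]=2,C[1]=8)→8c, D[2]=3 SHORT
k=3 barrier max(L[3]=6,C[2]=6)→6c, D[3]=6 ok
k=4 barrier C[3]=7→7c, D[4]=7 ok

hazard at step 2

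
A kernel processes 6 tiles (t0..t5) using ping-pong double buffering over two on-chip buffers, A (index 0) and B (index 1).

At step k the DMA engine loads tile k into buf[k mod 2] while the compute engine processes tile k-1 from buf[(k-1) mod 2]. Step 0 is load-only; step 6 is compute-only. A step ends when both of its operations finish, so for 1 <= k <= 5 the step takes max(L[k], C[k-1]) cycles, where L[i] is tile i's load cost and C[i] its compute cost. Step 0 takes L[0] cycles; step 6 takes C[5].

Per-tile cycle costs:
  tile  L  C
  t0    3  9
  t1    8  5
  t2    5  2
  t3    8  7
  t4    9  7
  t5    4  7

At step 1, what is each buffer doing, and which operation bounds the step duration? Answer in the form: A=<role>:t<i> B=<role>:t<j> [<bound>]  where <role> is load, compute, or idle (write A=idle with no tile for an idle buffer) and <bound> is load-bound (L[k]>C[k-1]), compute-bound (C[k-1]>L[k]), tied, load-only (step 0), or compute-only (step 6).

step 1: A=compute:t0 B=load:t1 [compute-bound]

  0. 3=3c; end=3; A:t0 B:-
  1. max(8,9)=9c; end=12; A:t0 B:t1
  2. max(5,5)=5c; end=17; A:t2 B:t1
  3. max(8,2)=8c; end=25; A:t2 B:t3
  4. max(9,7)=9c; end=34; A:t4 B:t3
  5. max(4,7)=7c; end=41; A:t4 B:t5
  6. 7=7c; end=48; A:t4 B:t5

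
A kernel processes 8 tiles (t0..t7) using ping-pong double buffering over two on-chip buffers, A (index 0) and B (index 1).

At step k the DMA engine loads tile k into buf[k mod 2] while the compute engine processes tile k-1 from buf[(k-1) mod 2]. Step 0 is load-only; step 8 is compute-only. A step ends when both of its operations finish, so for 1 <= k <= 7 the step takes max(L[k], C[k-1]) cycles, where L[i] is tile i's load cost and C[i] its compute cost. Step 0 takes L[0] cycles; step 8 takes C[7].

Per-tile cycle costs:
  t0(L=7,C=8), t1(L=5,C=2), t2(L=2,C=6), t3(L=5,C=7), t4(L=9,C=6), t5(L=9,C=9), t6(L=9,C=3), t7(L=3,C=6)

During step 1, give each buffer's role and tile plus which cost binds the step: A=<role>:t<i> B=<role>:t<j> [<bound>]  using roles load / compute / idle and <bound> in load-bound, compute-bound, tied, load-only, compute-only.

step 1: A=compute:t0 B=load:t1 [compute-bound]

[0] DMA t0→A (7c) ∥ CU idle ⇒ 7c, clock 7
[1] DMA t1→B (5c) ∥ CU A:t0 (8c) ⇒ 8c, clock 15
[2] DMA t2→A (2c) ∥ CU B:t1 (2c) ⇒ 2c, clock 17
[3] DMA t3→B (5c) ∥ CU A:t2 (6c) ⇒ 6c, clock 23
[4] DMA t4→A (9c) ∥ CU B:t3 (7c) ⇒ 9c, clock 32
[5] DMA t5→B (9c) ∥ CU A:t4 (6c) ⇒ 9c, clock 41
[6] DMA t6→A (9c) ∥ CU B:t5 (9c) ⇒ 9c, clock 50
[7] DMA t7→B (3c) ∥ CU A:t6 (3c) ⇒ 3c, clock 53
[8] DMA idle ∥ CU B:t7 (6c) ⇒ 6c, clock 59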